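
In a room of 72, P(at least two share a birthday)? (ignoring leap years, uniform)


P(all different) = Π(365-i)/365 for i=0..71
= 0.000547
P(match) = 1 - 0.000547 = 0.999453

P ≈ 0.9995 ≈ 99.95%


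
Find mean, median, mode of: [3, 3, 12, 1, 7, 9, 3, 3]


Sorted: [1, 3, 3, 3, 3, 7, 9, 12]
Mean = 41/8
Median = 3
Freq: {3: 4, 12: 1, 1: 1, 7: 1, 9: 1}
Mode: [3]

Mean=41/8, Median=3, Mode=3


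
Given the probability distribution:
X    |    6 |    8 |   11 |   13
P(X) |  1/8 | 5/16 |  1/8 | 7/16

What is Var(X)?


E[X] = 165/16
E[X²] = 1817/16
Var(X) = E[X²] - (E[X])² = 1817/16 - 27225/256 = 1847/256

Var(X) = 1847/256 ≈ 7.2148


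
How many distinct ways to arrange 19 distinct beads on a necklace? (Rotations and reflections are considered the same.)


Free circular arrangements: rotations and reflections both identified.
(n-1)!/2 = 18!/2 = 6402373705728000/2 = 3201186852864000

3201186852864000


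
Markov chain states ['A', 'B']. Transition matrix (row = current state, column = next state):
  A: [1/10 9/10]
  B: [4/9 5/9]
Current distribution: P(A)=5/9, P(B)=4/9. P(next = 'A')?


P(next=A) = Σᵢ P(now=i)×P(i→A)
= 5/9×1/10 + 4/9×4/9
= 1/18 + 16/81 = 41/162

P = 41/162 ≈ 0.2531


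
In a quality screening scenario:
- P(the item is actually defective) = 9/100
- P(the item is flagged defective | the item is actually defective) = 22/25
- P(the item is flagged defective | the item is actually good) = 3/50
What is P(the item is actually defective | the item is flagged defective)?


Using Bayes' theorem:
P(A|B) = P(B|A)·P(A) / P(B)

P(the item is flagged defective) = 22/25 × 9/100 + 3/50 × 91/100
= 99/1250 + 273/5000 = 669/5000

P(the item is actually defective|the item is flagged defective) = (99/1250) / (669/5000) = 132/223

P(the item is actually defective|the item is flagged defective) = 132/223 ≈ 59.19%


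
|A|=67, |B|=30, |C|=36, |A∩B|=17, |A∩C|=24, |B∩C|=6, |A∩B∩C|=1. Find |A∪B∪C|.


|A∪B∪C| = 67+30+36-17-24-6+1 = 87

|A∪B∪C| = 87


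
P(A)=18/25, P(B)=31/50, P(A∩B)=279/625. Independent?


P(A)×P(B) = 279/625
P(A∩B) = 279/625
Equal ✓ → Independent

Yes, independent


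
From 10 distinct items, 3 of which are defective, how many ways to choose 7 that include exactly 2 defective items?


Choose 2 of the 3 defective items and 5 of the other 7 items:
C(3,2)×C(7,5) = 3×21 = 63

63


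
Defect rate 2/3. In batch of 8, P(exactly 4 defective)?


Binomial: P(X=4) = C(8,4)×p^4×(1-p)^4
= 70 × 16/81 × 1/81 = 1120/6561

P(X=4) = 1120/6561 ≈ 17.07%


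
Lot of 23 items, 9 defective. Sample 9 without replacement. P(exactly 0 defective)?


Hypergeometric: C(9,0)×C(14,9)/C(23,9)
= 1×2002/817190 = 91/37145

P(X=0) = 91/37145 ≈ 0.24%


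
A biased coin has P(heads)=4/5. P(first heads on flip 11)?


Geometric: P(X=11) = (1-p)^(k-1)×p = (1/5)^10×4/5 = 4/48828125

P(X=11) = 4/48828125 ≈ 0.00%


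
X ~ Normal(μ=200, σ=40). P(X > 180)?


z = (180-200)/40 = -0.5
P(X > 180) = 1 - P(Z ≤ -0.5) = 1 - 0.3085 = 0.6915

P(X > 180) ≈ 0.6915


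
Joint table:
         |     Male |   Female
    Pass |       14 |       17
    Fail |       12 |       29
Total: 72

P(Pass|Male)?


P(Pass|Male) = 14/(14+12) = 14/26 = 7/13

P = 7/13 ≈ 53.85%


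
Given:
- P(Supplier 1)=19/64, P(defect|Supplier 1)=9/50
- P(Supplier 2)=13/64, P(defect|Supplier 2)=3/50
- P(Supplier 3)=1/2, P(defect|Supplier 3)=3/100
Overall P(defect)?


P(B) = Σ P(B|Aᵢ)×P(Aᵢ)
  9/50×19/64 = 171/3200
  3/50×13/64 = 39/3200
  3/100×1/2 = 3/200
Sum = 129/1600

P(defect) = 129/1600 ≈ 8.06%


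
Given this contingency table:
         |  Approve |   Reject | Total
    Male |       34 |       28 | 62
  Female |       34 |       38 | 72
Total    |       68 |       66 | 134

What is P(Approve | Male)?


P(Approve | Male) = 34/(34+28) = 34/62 = 17/31

P(Approve|Male) = 17/31 ≈ 54.84%


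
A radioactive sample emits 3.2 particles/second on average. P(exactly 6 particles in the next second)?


Poisson(λ=3.2): P(X=6) = e^(-λ)×λ^k/k!
= e^(-3.2) × 3.2^6 / 6!
≈ 0.04076220398 × 1073.741824 / 720 ≈ 0.060789

P(X=6) ≈ 0.060789 ≈ 6.08%


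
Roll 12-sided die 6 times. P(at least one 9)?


P(no 9)^6 = (11/12)^6 = 1771561/2985984
P(≥1) = 1 - 1771561/2985984 = 1214423/2985984

P = 1214423/2985984 ≈ 40.67%


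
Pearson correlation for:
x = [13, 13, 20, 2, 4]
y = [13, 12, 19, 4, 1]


n=5, Σx=52, Σy=49, Σxy=717, Σx²=758, Σy²=691
r = (5×717 - 52×49)/√((5×758 - 52²)(5×691 - 49²))
= 1037/√(1086×1054) = 1037/√1144644 ≈ 1037/1069.8804 ≈ 0.9693

r ≈ 0.9693


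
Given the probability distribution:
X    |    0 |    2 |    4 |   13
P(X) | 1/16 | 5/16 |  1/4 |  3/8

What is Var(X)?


E[X] = 13/2
E[X²] = 549/8
Var(X) = E[X²] - (E[X])² = 549/8 - 169/4 = 211/8

Var(X) = 211/8 ≈ 26.3750


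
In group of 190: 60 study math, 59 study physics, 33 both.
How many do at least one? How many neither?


|A∪B| = 60+59-33 = 86
Neither = 190-86 = 104

At least one: 86; Neither: 104


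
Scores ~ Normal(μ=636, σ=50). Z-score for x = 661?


z = (x - μ)/σ = (661 - 636)/50 = 0.5

z = 0.5


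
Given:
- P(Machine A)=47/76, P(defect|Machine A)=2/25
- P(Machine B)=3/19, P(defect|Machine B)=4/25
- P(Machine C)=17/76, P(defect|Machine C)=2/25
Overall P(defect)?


P(B) = Σ P(B|Aᵢ)×P(Aᵢ)
  2/25×47/76 = 47/950
  4/25×3/19 = 12/475
  2/25×17/76 = 17/950
Sum = 44/475

P(defect) = 44/475 ≈ 9.26%


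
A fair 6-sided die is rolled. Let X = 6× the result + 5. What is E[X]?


E[die] = (1+6)/2 = 7/2
E[X] = 6×7/2 + 5 = 26

E[X] = 26


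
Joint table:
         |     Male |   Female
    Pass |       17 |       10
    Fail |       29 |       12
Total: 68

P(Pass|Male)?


P(Pass|Male) = 17/(17+29) = 17/46

P = 17/46 ≈ 36.96%


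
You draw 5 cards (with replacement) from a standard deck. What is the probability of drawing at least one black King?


P(not a black King) = 50/52 = 25/26
P(none in 5 draws) = (25/26)^5 = 9765625/11881376
P(≥1 black King) = 1 - 9765625/11881376 = 2115751/11881376

P = 2115751/11881376 ≈ 17.81%


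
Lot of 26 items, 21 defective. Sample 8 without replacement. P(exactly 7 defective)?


Hypergeometric: C(21,7)×C(5,1)/C(26,8)
= 116280×5/1562275 = 1224/3289

P(X=7) = 1224/3289 ≈ 37.21%


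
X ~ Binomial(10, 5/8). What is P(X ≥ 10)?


P(X ≥ 10) = Σ P(X=i) for i=10..10
P(X=10) = 9765625/1073741824
Sum = 9765625/1073741824

P(X ≥ 10) = 9765625/1073741824 ≈ 0.91%


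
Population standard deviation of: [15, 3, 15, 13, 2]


Mean = 48/5
  (15-48/5)²=729/25
  (3-48/5)²=1089/25
  (15-48/5)²=729/25
  (13-48/5)²=289/25
  (2-48/5)²=1444/25
Σ(x-μ)² = 856/5
σ² = (856/5)/5 = 856/25

σ = √(856/25) ≈ 5.8515


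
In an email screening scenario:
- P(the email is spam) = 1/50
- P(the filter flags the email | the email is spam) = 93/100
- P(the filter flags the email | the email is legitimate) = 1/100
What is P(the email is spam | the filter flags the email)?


Using Bayes' theorem:
P(A|B) = P(B|A)·P(A) / P(B)

P(the filter flags the email) = 93/100 × 1/50 + 1/100 × 49/50
= 93/5000 + 49/5000 = 71/2500

P(the email is spam|the filter flags the email) = (93/5000) / (71/2500) = 93/142

P(the email is spam|the filter flags the email) = 93/142 ≈ 65.49%


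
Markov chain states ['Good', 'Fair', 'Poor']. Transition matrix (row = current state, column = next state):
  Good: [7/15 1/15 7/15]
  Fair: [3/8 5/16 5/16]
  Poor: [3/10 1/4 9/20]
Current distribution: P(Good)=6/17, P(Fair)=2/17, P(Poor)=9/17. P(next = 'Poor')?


P(next=Poor) = Σᵢ P(now=i)×P(i→Poor)
= 6/17×7/15 + 2/17×5/16 + 9/17×9/20
= 14/85 + 5/136 + 81/340 = 299/680

P = 299/680 ≈ 0.4397


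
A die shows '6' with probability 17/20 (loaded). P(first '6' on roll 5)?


Geometric: P(X=5) = (1-p)^(k-1)×p = (3/20)^4×17/20 = 1377/3200000

P(X=5) = 1377/3200000 ≈ 0.04%


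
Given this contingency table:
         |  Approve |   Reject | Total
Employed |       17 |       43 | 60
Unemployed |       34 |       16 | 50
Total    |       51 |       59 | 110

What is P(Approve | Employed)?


P(Approve | Employed) = 17/(17+43) = 17/60

P(Approve|Employed) = 17/60 ≈ 28.33%


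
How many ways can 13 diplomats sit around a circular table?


Circular arrangements of 13 distinct objects: fix one position to break rotational symmetry.
(n-1)! = 12! = 479001600

479001600


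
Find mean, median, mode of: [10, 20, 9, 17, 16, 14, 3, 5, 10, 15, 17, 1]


Sorted: [1, 3, 5, 9, 10, 10, 14, 15, 16, 17, 17, 20]
Mean = 137/12
Median = 12
Freq: {10: 2, 20: 1, 9: 1, 17: 2, 16: 1, 14: 1, 3: 1, 5: 1, 15: 1, 1: 1}
Mode: [10, 17]

Mean=137/12, Median=12, Mode=[10, 17]


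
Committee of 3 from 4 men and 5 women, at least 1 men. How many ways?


Count by #men:
  1M,2W: C(4,1)×C(5,2)=40
  2M,1W: C(4,2)×C(5,1)=30
  3M,0W: C(4,3)×C(5,0)=4
Total = 74

74


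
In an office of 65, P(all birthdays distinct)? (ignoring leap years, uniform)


P(all different) = Π(365-i)/365 for i=0..64
= (365/365)×(364/365)×...×(301/365)
= 0.002317

P ≈ 0.0023 ≈ 0.23%


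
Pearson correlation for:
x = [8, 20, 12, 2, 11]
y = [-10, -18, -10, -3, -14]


n=5, Σx=53, Σy=-55, Σxy=-720, Σx²=733, Σy²=729
r = (5×(-720) - 53×(-55))/√((5×733 - 53²)(5×729 - (-55)²))
= -685/√(856×620) = -685/√530720 ≈ -685/728.5053 ≈ -0.9403

r ≈ -0.9403


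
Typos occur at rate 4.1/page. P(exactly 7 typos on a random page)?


Poisson(λ=4.1): P(X=7) = e^(-λ)×λ^k/k!
= e^(-4.1) × 4.1^7 / 7!
≈ 0.0165726754 × 19475.4273881 / 5040 ≈ 0.064040

P(X=7) ≈ 0.064040 ≈ 6.40%


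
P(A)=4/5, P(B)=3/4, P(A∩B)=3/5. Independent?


P(A)×P(B) = 3/5
P(A∩B) = 3/5
Equal ✓ → Independent

Yes, independent


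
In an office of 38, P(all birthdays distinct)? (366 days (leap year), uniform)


P(all different) = Π(366-i)/366 for i=0..37
= (366/366)×(365/366)×...×(329/366)
= 0.136703

P ≈ 0.1367 ≈ 13.67%


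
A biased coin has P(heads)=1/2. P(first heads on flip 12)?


Geometric: P(X=12) = (1-p)^(k-1)×p = (1/2)^11×1/2 = 1/4096

P(X=12) = 1/4096 ≈ 0.02%


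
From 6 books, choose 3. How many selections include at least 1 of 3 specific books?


Complement: C(6,3) - C(3,3) = 20 - 1 = 19

19


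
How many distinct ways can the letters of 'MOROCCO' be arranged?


Letters: 7, freq: {'M': 1, 'O': 3, 'R': 1, 'C': 2}
7!/(1!×3!×1!×2!) = 5040/12 = 420

420


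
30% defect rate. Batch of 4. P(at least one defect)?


P(all good) = (7/10)^4 = 2401/10000
P(≥1 defect) = 7599/10000

P = 7599/10000 ≈ 75.99%


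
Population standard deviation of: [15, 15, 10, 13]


Mean = 53/4
  (15-53/4)²=49/16
  (15-53/4)²=49/16
  (10-53/4)²=169/16
  (13-53/4)²=1/16
Σ(x-μ)² = 67/4
σ² = (67/4)/4 = 67/16

σ = √(67/16) ≈ 2.0463


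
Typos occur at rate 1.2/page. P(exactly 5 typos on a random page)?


Poisson(λ=1.2): P(X=5) = e^(-λ)×λ^k/k!
= e^(-1.2) × 1.2^5 / 5!
≈ 0.3011942119 × 2.48832 / 120 ≈ 0.006246

P(X=5) ≈ 0.006246 ≈ 0.62%


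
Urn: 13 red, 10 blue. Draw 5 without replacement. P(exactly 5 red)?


Hypergeometric: C(13,5)×C(10,0)/C(23,5)
= 1287×1/33649 = 117/3059

P(X=5) = 117/3059 ≈ 3.82%


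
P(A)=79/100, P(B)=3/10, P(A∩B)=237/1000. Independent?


P(A)×P(B) = 237/1000
P(A∩B) = 237/1000
Equal ✓ → Independent

Yes, independent


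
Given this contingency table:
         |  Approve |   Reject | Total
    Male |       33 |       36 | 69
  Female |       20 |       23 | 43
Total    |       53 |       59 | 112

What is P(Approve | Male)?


P(Approve | Male) = 33/(33+36) = 33/69 = 11/23

P(Approve|Male) = 11/23 ≈ 47.83%


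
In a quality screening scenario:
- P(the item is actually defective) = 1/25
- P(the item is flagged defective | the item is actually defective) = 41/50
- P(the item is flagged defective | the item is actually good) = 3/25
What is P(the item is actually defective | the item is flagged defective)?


Using Bayes' theorem:
P(A|B) = P(B|A)·P(A) / P(B)

P(the item is flagged defective) = 41/50 × 1/25 + 3/25 × 24/25
= 41/1250 + 72/625 = 37/250

P(the item is actually defective|the item is flagged defective) = (41/1250) / (37/250) = 41/185

P(the item is actually defective|the item is flagged defective) = 41/185 ≈ 22.16%


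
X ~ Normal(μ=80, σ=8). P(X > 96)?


z = (96-80)/8 = 2.0
P(X > 96) = 1 - P(Z ≤ 2.0) = 1 - 0.9772 = 0.0228

P(X > 96) ≈ 0.0228


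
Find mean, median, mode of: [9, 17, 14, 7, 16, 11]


Sorted: [7, 9, 11, 14, 16, 17]
Mean = 74/6 = 37/3
Median = 25/2
Freq: {9: 1, 17: 1, 14: 1, 7: 1, 16: 1, 11: 1}
Mode: No mode

Mean=37/3, Median=25/2, Mode=No mode


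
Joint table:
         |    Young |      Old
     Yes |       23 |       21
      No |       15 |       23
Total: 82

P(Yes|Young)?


P(Yes|Young) = 23/(23+15) = 23/38

P = 23/38 ≈ 60.53%


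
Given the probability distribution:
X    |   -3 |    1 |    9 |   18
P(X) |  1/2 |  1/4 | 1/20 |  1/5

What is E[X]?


E[X] = Σ x·P(X=x)
= (-3)×(1/2) + (1)×(1/4) + (9)×(1/20) + (18)×(1/5)
= 14/5

E[X] = 14/5


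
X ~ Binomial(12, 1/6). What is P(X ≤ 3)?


P(X ≤ 3) = Σ P(X=i) for i=0..3
P(X=0) = 244140625/2176782336
P(X=1) = 48828125/181398528
P(X=2) = 107421875/362797056
P(X=3) = 107421875/544195584
Sum = 634765625/725594112

P(X ≤ 3) = 634765625/725594112 ≈ 87.48%


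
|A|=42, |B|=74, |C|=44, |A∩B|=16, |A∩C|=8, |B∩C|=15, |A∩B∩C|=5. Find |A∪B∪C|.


|A∪B∪C| = 42+74+44-16-8-15+5 = 126

|A∪B∪C| = 126


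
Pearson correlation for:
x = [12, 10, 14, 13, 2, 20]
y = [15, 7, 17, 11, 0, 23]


n=6, Σx=71, Σy=73, Σxy=1091, Σx²=1013, Σy²=1213
r = (6×1091 - 71×73)/√((6×1013 - 71²)(6×1213 - 73²))
= 1363/√(1037×1949) = 1363/√2021113 ≈ 1363/1421.6585 ≈ 0.9587

r ≈ 0.9587


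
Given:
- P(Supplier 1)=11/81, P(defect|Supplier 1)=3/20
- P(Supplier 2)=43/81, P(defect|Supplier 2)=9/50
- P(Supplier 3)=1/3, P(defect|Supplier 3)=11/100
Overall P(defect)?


P(B) = Σ P(B|Aᵢ)×P(Aᵢ)
  3/20×11/81 = 11/540
  9/50×43/81 = 43/450
  11/100×1/3 = 11/300
Sum = 103/675

P(defect) = 103/675 ≈ 15.26%


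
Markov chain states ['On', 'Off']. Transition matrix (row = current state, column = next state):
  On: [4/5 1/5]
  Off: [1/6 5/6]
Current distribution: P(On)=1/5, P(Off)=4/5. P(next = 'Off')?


P(next=Off) = Σᵢ P(now=i)×P(i→Off)
= 1/5×1/5 + 4/5×5/6
= 1/25 + 2/3 = 53/75

P = 53/75 ≈ 0.7067


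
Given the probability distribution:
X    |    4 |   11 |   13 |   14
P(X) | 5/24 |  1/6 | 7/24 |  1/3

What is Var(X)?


E[X] = 89/8
E[X²] = 1105/8
Var(X) = E[X²] - (E[X])² = 1105/8 - 7921/64 = 919/64

Var(X) = 919/64 ≈ 14.3594


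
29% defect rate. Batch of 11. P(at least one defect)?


P(all good) = (71/100)^11 = 231122292121701565271/10000000000000000000000
P(≥1 defect) = 9768877707878298434729/10000000000000000000000

P = 9768877707878298434729/10000000000000000000000 ≈ 97.69%


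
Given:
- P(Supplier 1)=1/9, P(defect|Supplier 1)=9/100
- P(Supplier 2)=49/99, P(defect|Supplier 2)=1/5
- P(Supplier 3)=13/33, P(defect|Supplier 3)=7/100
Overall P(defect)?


P(B) = Σ P(B|Aᵢ)×P(Aᵢ)
  9/100×1/9 = 1/100
  1/5×49/99 = 49/495
  7/100×13/33 = 91/3300
Sum = 338/2475

P(defect) = 338/2475 ≈ 13.66%


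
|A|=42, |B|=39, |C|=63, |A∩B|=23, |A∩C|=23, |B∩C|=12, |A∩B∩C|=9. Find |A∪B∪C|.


|A∪B∪C| = 42+39+63-23-23-12+9 = 95

|A∪B∪C| = 95


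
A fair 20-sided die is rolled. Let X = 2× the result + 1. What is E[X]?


E[die] = (1+20)/2 = 21/2
E[X] = 2×21/2 + 1 = 22

E[X] = 22


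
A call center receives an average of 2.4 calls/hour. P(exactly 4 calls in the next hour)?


Poisson(λ=2.4): P(X=4) = e^(-λ)×λ^k/k!
= e^(-2.4) × 2.4^4 / 4!
≈ 0.09071795329 × 33.1776 / 24 ≈ 0.125408

P(X=4) ≈ 0.125408 ≈ 12.54%


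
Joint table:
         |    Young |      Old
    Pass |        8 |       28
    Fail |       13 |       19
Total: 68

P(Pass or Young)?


P(Pass∨Young) = P(Pass) + P(Young) - P(Pass∧Young)
= (36 + 21 - 8)/68 = 49/68

P = 49/68 ≈ 72.06%


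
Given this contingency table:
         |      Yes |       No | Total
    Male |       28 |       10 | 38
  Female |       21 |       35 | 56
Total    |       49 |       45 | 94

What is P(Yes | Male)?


P(Yes | Male) = 28/(28+10) = 28/38 = 14/19

P(Yes|Male) = 14/19 ≈ 73.68%


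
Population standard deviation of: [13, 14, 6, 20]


Mean = 53/4
  (13-53/4)²=1/16
  (14-53/4)²=9/16
  (6-53/4)²=841/16
  (20-53/4)²=729/16
Σ(x-μ)² = 395/4
σ² = (395/4)/4 = 395/16

σ = √(395/16) ≈ 4.9687


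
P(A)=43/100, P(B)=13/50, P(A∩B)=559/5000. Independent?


P(A)×P(B) = 559/5000
P(A∩B) = 559/5000
Equal ✓ → Independent

Yes, independent


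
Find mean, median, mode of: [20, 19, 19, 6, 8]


Sorted: [6, 8, 19, 19, 20]
Mean = 72/5
Median = 19
Freq: {20: 1, 19: 2, 6: 1, 8: 1}
Mode: [19]

Mean=72/5, Median=19, Mode=19


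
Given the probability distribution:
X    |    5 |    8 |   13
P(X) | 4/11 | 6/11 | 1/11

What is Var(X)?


E[X] = 81/11
E[X²] = 653/11
Var(X) = E[X²] - (E[X])² = 653/11 - 6561/121 = 622/121

Var(X) = 622/121 ≈ 5.1405


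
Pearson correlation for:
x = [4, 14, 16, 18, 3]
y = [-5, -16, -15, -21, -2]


n=5, Σx=55, Σy=-59, Σxy=-868, Σx²=801, Σy²=951
r = (5×(-868) - 55×(-59))/√((5×801 - 55²)(5×951 - (-59)²))
= -1095/√(980×1274) = -1095/√1248520 ≈ -1095/1117.3719 ≈ -0.9800

r ≈ -0.9800


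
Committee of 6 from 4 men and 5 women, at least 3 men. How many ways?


Count by #men:
  3M,3W: C(4,3)×C(5,3)=40
  4M,2W: C(4,4)×C(5,2)=10
Total = 50

50


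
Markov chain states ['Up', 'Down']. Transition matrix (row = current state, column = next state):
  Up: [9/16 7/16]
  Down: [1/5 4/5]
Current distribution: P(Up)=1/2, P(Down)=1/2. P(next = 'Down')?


P(next=Down) = Σᵢ P(now=i)×P(i→Down)
= 1/2×7/16 + 1/2×4/5
= 7/32 + 2/5 = 99/160

P = 99/160 ≈ 0.6188


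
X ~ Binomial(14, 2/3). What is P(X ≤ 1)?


P(X ≤ 1) = Σ P(X=i) for i=0..1
P(X=0) = 1/4782969
P(X=1) = 28/4782969
Sum = 29/4782969

P(X ≤ 1) = 29/4782969 ≈ 0.00%


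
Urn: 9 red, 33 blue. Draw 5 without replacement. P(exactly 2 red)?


Hypergeometric: C(9,2)×C(33,3)/C(42,5)
= 36×5456/850668 = 16368/70889

P(X=2) = 16368/70889 ≈ 23.09%


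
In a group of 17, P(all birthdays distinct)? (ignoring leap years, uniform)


P(all different) = Π(365-i)/365 for i=0..16
= (365/365)×(364/365)×...×(349/365)
= 0.684992

P ≈ 0.6850 ≈ 68.50%


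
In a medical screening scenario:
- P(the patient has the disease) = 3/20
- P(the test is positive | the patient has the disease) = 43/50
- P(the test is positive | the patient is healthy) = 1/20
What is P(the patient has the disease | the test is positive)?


Using Bayes' theorem:
P(A|B) = P(B|A)·P(A) / P(B)

P(the test is positive) = 43/50 × 3/20 + 1/20 × 17/20
= 129/1000 + 17/400 = 343/2000

P(the patient has the disease|the test is positive) = (129/1000) / (343/2000) = 258/343

P(the patient has the disease|the test is positive) = 258/343 ≈ 75.22%


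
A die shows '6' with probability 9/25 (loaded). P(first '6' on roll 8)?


Geometric: P(X=8) = (1-p)^(k-1)×p = (16/25)^7×9/25 = 2415919104/152587890625

P(X=8) = 2415919104/152587890625 ≈ 1.58%


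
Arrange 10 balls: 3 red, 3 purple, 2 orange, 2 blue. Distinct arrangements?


10!/(3!×3!×2!×2!) = 25200

25200


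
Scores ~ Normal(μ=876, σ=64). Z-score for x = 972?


z = (x - μ)/σ = (972 - 876)/64 = 1.5

z = 1.5


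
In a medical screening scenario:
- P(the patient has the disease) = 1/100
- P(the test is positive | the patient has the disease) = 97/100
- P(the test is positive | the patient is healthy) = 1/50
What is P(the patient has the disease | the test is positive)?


Using Bayes' theorem:
P(A|B) = P(B|A)·P(A) / P(B)

P(the test is positive) = 97/100 × 1/100 + 1/50 × 99/100
= 97/10000 + 99/5000 = 59/2000

P(the patient has the disease|the test is positive) = (97/10000) / (59/2000) = 97/295

P(the patient has the disease|the test is positive) = 97/295 ≈ 32.88%


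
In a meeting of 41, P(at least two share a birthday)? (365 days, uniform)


P(all different) = Π(365-i)/365 for i=0..40
= 0.096848
P(match) = 1 - 0.096848 = 0.903152

P ≈ 0.9032 ≈ 90.32%


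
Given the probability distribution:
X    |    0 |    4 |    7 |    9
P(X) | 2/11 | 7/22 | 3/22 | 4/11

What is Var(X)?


E[X] = 11/2
E[X²] = 907/22
Var(X) = E[X²] - (E[X])² = 907/22 - 121/4 = 483/44

Var(X) = 483/44 ≈ 10.9773


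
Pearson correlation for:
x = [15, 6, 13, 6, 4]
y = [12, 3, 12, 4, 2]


n=5, Σx=44, Σy=33, Σxy=386, Σx²=482, Σy²=317
r = (5×386 - 44×33)/√((5×482 - 44²)(5×317 - 33²))
= 478/√(474×496) = 478/√235104 ≈ 478/484.8752 ≈ 0.9858

r ≈ 0.9858


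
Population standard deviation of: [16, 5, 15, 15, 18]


Mean = 69/5
  (16-69/5)²=121/25
  (5-69/5)²=1936/25
  (15-69/5)²=36/25
  (15-69/5)²=36/25
  (18-69/5)²=441/25
Σ(x-μ)² = 514/5
σ² = (514/5)/5 = 514/25

σ = √(514/25) ≈ 4.5343


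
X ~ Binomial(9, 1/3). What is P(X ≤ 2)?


P(X ≤ 2) = Σ P(X=i) for i=0..2
P(X=0) = 512/19683
P(X=1) = 256/2187
P(X=2) = 512/2187
Sum = 7424/19683

P(X ≤ 2) = 7424/19683 ≈ 37.72%


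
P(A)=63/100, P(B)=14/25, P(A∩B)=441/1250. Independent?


P(A)×P(B) = 441/1250
P(A∩B) = 441/1250
Equal ✓ → Independent

Yes, independent


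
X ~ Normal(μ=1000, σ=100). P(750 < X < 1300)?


z₁=(750-1000)/100=-2.5, z₂=(1300-1000)/100=3.0
P = Φ(3.0) - Φ(-2.5) = 0.998650 - 0.006210 = 0.992440 ≈ 0.9924

P(750 < X < 1300) ≈ 0.9924


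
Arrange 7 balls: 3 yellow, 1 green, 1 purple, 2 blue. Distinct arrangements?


7!/(3!×1!×1!×2!) = 420

420


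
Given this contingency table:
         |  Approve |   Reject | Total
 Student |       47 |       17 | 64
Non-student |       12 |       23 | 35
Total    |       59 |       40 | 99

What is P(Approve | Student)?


P(Approve | Student) = 47/(47+17) = 47/64

P(Approve|Student) = 47/64 ≈ 73.44%


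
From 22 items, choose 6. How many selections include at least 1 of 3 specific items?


Complement: C(22,6) - C(19,6) = 74613 - 27132 = 47481

47481


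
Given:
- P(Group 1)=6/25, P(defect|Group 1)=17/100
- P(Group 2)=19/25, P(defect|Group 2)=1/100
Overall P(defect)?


P(B) = Σ P(B|Aᵢ)×P(Aᵢ)
  17/100×6/25 = 51/1250
  1/100×19/25 = 19/2500
Sum = 121/2500

P(defect) = 121/2500 ≈ 4.84%


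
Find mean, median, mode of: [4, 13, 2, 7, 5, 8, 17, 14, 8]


Sorted: [2, 4, 5, 7, 8, 8, 13, 14, 17]
Mean = 78/9 = 26/3
Median = 8
Freq: {4: 1, 13: 1, 2: 1, 7: 1, 5: 1, 8: 2, 17: 1, 14: 1}
Mode: [8]

Mean=26/3, Median=8, Mode=8


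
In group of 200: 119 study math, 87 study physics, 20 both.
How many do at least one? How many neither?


|A∪B| = 119+87-20 = 186
Neither = 200-186 = 14

At least one: 186; Neither: 14


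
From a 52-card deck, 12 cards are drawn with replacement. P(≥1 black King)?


P(not a black King) = 50/52 = 25/26
P(none in 12 draws) = (25/26)^12 = 59604644775390625/95428956661682176
P(≥1 black King) = 1 - 59604644775390625/95428956661682176 = 35824311886291551/95428956661682176

P = 35824311886291551/95428956661682176 ≈ 37.54%


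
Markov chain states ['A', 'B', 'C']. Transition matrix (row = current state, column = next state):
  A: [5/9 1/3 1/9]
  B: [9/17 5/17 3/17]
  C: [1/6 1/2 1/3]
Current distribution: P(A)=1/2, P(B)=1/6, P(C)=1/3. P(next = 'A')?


P(next=A) = Σᵢ P(now=i)×P(i→A)
= 1/2×5/9 + 1/6×9/17 + 1/3×1/6
= 5/18 + 3/34 + 1/18 = 43/102

P = 43/102 ≈ 0.4216


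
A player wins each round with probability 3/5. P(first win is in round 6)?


Geometric: P(X=6) = (1-p)^(k-1)×p = (2/5)^5×3/5 = 96/15625

P(X=6) = 96/15625 ≈ 0.61%


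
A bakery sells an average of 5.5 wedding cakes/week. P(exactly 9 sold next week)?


Poisson(λ=5.5): P(X=9) = e^(-λ)×λ^k/k!
= e^(-5.5) × 5.5^9 / 9!
≈ 0.004086771438 × 4605366.58398 / 362880 ≈ 0.051866

P(X=9) ≈ 0.051866 ≈ 5.19%


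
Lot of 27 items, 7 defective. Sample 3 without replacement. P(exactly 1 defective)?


Hypergeometric: C(7,1)×C(20,2)/C(27,3)
= 7×190/2925 = 266/585

P(X=1) = 266/585 ≈ 45.47%


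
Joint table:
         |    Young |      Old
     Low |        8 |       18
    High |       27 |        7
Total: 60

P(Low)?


P(Low) = (8+18)/60 = 26/60 = 13/30

P(Low) = 13/30 ≈ 43.33%


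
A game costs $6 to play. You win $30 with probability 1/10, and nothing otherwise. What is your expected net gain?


E[gain] = (30-6)×1/10 + (-6)×9/10
= 12/5 - 27/5 = -3

Expected net gain = $-3 ≈ $-3.00


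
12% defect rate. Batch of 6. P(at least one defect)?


P(all good) = (22/25)^6 = 113379904/244140625
P(≥1 defect) = 130760721/244140625

P = 130760721/244140625 ≈ 53.56%


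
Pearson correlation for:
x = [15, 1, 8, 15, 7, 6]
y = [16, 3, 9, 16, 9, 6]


n=6, Σx=52, Σy=59, Σxy=654, Σx²=600, Σy²=719
r = (6×654 - 52×59)/√((6×600 - 52²)(6×719 - 59²))
= 856/√(896×833) = 856/√746368 ≈ 856/863.9259 ≈ 0.9908

r ≈ 0.9908


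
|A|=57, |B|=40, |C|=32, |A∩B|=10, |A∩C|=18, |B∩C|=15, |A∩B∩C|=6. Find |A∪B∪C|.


|A∪B∪C| = 57+40+32-10-18-15+6 = 92

|A∪B∪C| = 92


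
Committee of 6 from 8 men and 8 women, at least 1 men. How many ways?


Count by #men:
  1M,5W: C(8,1)×C(8,5)=448
  2M,4W: C(8,2)×C(8,4)=1960
  3M,3W: C(8,3)×C(8,3)=3136
  4M,2W: C(8,4)×C(8,2)=1960
  5M,1W: C(8,5)×C(8,1)=448
  6M,0W: C(8,6)×C(8,0)=28
Total = 7980

7980


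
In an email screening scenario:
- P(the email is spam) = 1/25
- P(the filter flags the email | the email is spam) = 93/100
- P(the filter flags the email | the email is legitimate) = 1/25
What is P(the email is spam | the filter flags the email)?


Using Bayes' theorem:
P(A|B) = P(B|A)·P(A) / P(B)

P(the filter flags the email) = 93/100 × 1/25 + 1/25 × 24/25
= 93/2500 + 24/625 = 189/2500

P(the email is spam|the filter flags the email) = (93/2500) / (189/2500) = 31/63

P(the email is spam|the filter flags the email) = 31/63 ≈ 49.21%


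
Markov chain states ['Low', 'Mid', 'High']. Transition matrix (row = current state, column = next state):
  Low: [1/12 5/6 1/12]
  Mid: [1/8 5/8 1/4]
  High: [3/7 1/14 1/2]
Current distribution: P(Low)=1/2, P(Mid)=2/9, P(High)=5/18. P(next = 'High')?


P(next=High) = Σᵢ P(now=i)×P(i→High)
= 1/2×1/12 + 2/9×1/4 + 5/18×1/2
= 1/24 + 1/18 + 5/36 = 17/72

P = 17/72 ≈ 0.2361


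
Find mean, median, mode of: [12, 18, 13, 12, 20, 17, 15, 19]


Sorted: [12, 12, 13, 15, 17, 18, 19, 20]
Mean = 126/8 = 63/4
Median = 16
Freq: {12: 2, 18: 1, 13: 1, 20: 1, 17: 1, 15: 1, 19: 1}
Mode: [12]

Mean=63/4, Median=16, Mode=12


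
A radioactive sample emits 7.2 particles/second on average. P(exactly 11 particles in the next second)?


Poisson(λ=7.2): P(X=11) = e^(-λ)×λ^k/k!
= e^(-7.2) × 7.2^11 / 11!
≈ 0.0007465858084 × 2695612494.69 / 39916800 ≈ 0.050418

P(X=11) ≈ 0.050418 ≈ 5.04%


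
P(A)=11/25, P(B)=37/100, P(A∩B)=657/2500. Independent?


P(A)×P(B) = 407/2500
P(A∩B) = 657/2500
Not equal → NOT independent

No, not independent


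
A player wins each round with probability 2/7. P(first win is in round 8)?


Geometric: P(X=8) = (1-p)^(k-1)×p = (5/7)^7×2/7 = 156250/5764801

P(X=8) = 156250/5764801 ≈ 2.71%


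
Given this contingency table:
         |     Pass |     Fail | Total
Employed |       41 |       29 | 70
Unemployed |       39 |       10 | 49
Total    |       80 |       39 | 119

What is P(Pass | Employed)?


P(Pass | Employed) = 41/(41+29) = 41/70

P(Pass|Employed) = 41/70 ≈ 58.57%


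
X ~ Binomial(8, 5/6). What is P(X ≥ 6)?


P(X ≥ 6) = Σ P(X=i) for i=6..8
P(X=6) = 109375/419904
P(X=7) = 78125/209952
P(X=8) = 390625/1679616
Sum = 484375/559872

P(X ≥ 6) = 484375/559872 ≈ 86.52%


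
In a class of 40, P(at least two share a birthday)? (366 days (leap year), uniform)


P(all different) = Π(366-i)/366 for i=0..39
= 0.109455
P(match) = 1 - 0.109455 = 0.890545

P ≈ 0.8905 ≈ 89.05%


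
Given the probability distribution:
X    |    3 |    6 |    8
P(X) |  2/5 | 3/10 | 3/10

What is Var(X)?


E[X] = 27/5
E[X²] = 168/5
Var(X) = E[X²] - (E[X])² = 168/5 - 729/25 = 111/25

Var(X) = 111/25 ≈ 4.4400


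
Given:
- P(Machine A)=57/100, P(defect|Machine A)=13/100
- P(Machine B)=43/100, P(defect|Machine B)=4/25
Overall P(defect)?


P(B) = Σ P(B|Aᵢ)×P(Aᵢ)
  13/100×57/100 = 741/10000
  4/25×43/100 = 43/625
Sum = 1429/10000

P(defect) = 1429/10000 ≈ 14.29%


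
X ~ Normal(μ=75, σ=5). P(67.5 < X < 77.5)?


z₁=(67.5-75)/5=-1.5, z₂=(77.5-75)/5=0.5
P = Φ(0.5) - Φ(-1.5) = 0.691462 - 0.066807 = 0.624655 ≈ 0.6247

P(67.5 < X < 77.5) ≈ 0.6247


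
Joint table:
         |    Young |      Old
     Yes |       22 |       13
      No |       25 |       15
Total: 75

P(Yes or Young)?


P(Yes∨Young) = P(Yes) + P(Young) - P(Yes∧Young)
= (35 + 47 - 22)/75 = 60/75 = 4/5

P = 4/5 ≈ 80.00%


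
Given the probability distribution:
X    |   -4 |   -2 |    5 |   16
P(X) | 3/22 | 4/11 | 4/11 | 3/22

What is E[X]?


E[X] = Σ x·P(X=x)
= (-4)×(3/22) + (-2)×(4/11) + (5)×(4/11) + (16)×(3/22)
= 30/11

E[X] = 30/11


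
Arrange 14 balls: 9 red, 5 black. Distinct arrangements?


14!/(9!×5!) = 2002

2002


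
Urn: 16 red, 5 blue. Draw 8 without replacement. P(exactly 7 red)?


Hypergeometric: C(16,7)×C(5,1)/C(21,8)
= 11440×5/203490 = 5720/20349

P(X=7) = 5720/20349 ≈ 28.11%


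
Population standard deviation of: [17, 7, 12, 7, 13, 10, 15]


Mean = 81/7
  (17-81/7)²=1444/49
  (7-81/7)²=1024/49
  (12-81/7)²=9/49
  (7-81/7)²=1024/49
  (13-81/7)²=100/49
  (10-81/7)²=121/49
  (15-81/7)²=576/49
Σ(x-μ)² = 614/7
σ² = (614/7)/7 = 614/49

σ = √(614/49) ≈ 3.5399


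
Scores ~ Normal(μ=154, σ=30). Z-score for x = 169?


z = (x - μ)/σ = (169 - 154)/30 = 0.5

z = 0.5


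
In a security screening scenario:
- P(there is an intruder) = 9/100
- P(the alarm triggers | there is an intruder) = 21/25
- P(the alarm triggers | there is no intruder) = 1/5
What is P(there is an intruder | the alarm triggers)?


Using Bayes' theorem:
P(A|B) = P(B|A)·P(A) / P(B)

P(the alarm triggers) = 21/25 × 9/100 + 1/5 × 91/100
= 189/2500 + 91/500 = 161/625

P(there is an intruder|the alarm triggers) = (189/2500) / (161/625) = 27/92

P(there is an intruder|the alarm triggers) = 27/92 ≈ 29.35%


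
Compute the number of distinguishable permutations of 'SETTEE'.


Letters: 6, freq: {'S': 1, 'E': 3, 'T': 2}
6!/(1!×3!×2!) = 720/12 = 60

60


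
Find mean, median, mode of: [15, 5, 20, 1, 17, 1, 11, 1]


Sorted: [1, 1, 1, 5, 11, 15, 17, 20]
Mean = 71/8
Median = 8
Freq: {15: 1, 5: 1, 20: 1, 1: 3, 17: 1, 11: 1}
Mode: [1]

Mean=71/8, Median=8, Mode=1


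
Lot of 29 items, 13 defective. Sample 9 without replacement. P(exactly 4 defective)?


Hypergeometric: C(13,4)×C(16,5)/C(29,9)
= 715×4368/10015005 = 208/667

P(X=4) = 208/667 ≈ 31.18%


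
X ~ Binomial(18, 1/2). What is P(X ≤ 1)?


P(X ≤ 1) = Σ P(X=i) for i=0..1
P(X=0) = 1/262144
P(X=1) = 9/131072
Sum = 19/262144

P(X ≤ 1) = 19/262144 ≈ 0.01%


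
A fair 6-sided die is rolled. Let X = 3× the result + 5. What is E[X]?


E[die] = (1+6)/2 = 7/2
E[X] = 3×7/2 + 5 = 31/2

E[X] = 31/2


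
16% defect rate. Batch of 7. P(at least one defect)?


P(all good) = (21/25)^7 = 1801088541/6103515625
P(≥1 defect) = 4302427084/6103515625

P = 4302427084/6103515625 ≈ 70.49%


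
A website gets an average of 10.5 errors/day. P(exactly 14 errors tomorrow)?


Poisson(λ=10.5): P(X=14) = e^(-λ)×λ^k/k!
= e^(-10.5) × 10.5^14 / 14!
≈ 2.753644935e-05 × 1.97993159944e+14 / 87178291200 ≈ 0.062539

P(X=14) ≈ 0.062539 ≈ 6.25%


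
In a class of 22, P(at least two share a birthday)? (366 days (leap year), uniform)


P(all different) = Π(366-i)/366 for i=0..21
= 0.525249
P(match) = 1 - 0.525249 = 0.474751

P ≈ 0.4748 ≈ 47.48%


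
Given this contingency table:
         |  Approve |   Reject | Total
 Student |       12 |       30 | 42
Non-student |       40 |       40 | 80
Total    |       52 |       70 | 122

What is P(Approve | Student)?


P(Approve | Student) = 12/(12+30) = 12/42 = 2/7

P(Approve|Student) = 2/7 ≈ 28.57%


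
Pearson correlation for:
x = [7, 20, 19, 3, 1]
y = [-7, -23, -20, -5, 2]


n=5, Σx=50, Σy=-53, Σxy=-902, Σx²=820, Σy²=1007
r = (5×(-902) - 50×(-53))/√((5×820 - 50²)(5×1007 - (-53)²))
= -1860/√(1600×2226) = -1860/√3561600 ≈ -1860/1887.2202 ≈ -0.9856

r ≈ -0.9856


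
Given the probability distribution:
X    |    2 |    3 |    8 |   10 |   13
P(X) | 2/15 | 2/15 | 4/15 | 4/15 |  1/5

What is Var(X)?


E[X] = 121/15
E[X²] = 1189/15
Var(X) = E[X²] - (E[X])² = 1189/15 - 14641/225 = 3194/225

Var(X) = 3194/225 ≈ 14.1956


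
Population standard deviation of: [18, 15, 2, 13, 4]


Mean = 52/5
  (18-52/5)²=1444/25
  (15-52/5)²=529/25
  (2-52/5)²=1764/25
  (13-52/5)²=169/25
  (4-52/5)²=1024/25
Σ(x-μ)² = 986/5
σ² = (986/5)/5 = 986/25

σ = √(986/25) ≈ 6.2801


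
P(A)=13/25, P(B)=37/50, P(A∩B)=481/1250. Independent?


P(A)×P(B) = 481/1250
P(A∩B) = 481/1250
Equal ✓ → Independent

Yes, independent


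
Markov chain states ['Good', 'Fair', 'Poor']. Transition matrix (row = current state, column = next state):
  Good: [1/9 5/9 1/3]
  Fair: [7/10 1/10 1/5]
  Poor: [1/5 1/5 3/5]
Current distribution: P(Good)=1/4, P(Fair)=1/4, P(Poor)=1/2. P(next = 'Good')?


P(next=Good) = Σᵢ P(now=i)×P(i→Good)
= 1/4×1/9 + 1/4×7/10 + 1/2×1/5
= 1/36 + 7/40 + 1/10 = 109/360

P = 109/360 ≈ 0.3028


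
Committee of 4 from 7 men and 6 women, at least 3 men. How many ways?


Count by #men:
  3M,1W: C(7,3)×C(6,1)=210
  4M,0W: C(7,4)×C(6,0)=35
Total = 245

245


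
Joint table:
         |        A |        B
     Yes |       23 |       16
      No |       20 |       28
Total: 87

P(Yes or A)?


P(Yes∨A) = P(Yes) + P(A) - P(Yes∧A)
= (39 + 43 - 23)/87 = 59/87

P = 59/87 ≈ 67.82%


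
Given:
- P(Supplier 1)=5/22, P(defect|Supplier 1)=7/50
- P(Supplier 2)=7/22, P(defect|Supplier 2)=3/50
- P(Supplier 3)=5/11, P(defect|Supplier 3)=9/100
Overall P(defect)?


P(B) = Σ P(B|Aᵢ)×P(Aᵢ)
  7/50×5/22 = 7/220
  3/50×7/22 = 21/1100
  9/100×5/11 = 9/220
Sum = 101/1100

P(defect) = 101/1100 ≈ 9.18%


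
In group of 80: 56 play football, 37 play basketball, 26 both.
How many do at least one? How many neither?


|A∪B| = 56+37-26 = 67
Neither = 80-67 = 13

At least one: 67; Neither: 13


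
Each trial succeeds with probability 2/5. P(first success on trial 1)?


Geometric: P(X=1) = (1-p)^(k-1)×p = (3/5)^0×2/5 = 2/5

P(X=1) = 2/5 ≈ 40.00%


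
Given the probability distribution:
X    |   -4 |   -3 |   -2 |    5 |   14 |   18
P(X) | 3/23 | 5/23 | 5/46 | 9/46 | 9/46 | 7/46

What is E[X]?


E[X] = Σ x·P(X=x)
= (-4)×(3/23) + (-3)×(5/23) + (-2)×(5/46) + (5)×(9/46) + (14)×(9/46) + (18)×(7/46)
= 233/46

E[X] = 233/46


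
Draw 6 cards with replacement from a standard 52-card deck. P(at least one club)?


P(not a club) = 39/52 = 3/4
P(none in 6 draws) = (3/4)^6 = 729/4096
P(≥1 club) = 1 - 729/4096 = 3367/4096

P = 3367/4096 ≈ 82.20%


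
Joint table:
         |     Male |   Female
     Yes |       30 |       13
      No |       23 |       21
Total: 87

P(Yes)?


P(Yes) = (30+13)/87 = 43/87

P(Yes) = 43/87 ≈ 49.43%


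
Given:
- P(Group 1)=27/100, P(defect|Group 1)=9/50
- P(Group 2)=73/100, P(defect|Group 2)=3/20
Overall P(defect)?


P(B) = Σ P(B|Aᵢ)×P(Aᵢ)
  9/50×27/100 = 243/5000
  3/20×73/100 = 219/2000
Sum = 1581/10000

P(defect) = 1581/10000 ≈ 15.81%


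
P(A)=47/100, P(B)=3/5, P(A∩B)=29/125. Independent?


P(A)×P(B) = 141/500
P(A∩B) = 29/125
Not equal → NOT independent

No, not independent


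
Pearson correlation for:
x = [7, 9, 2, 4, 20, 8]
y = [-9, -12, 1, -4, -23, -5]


n=6, Σx=50, Σy=-52, Σxy=-685, Σx²=614, Σy²=796
r = (6×(-685) - 50×(-52))/√((6×614 - 50²)(6×796 - (-52)²))
= -1510/√(1184×2072) = -1510/√2453248 ≈ -1510/1566.2848 ≈ -0.9641

r ≈ -0.9641


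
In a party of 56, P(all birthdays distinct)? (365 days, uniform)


P(all different) = Π(365-i)/365 for i=0..55
= (365/365)×(364/365)×...×(310/365)
= 0.011668

P ≈ 0.0117 ≈ 1.17%


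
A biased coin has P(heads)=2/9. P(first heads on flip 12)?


Geometric: P(X=12) = (1-p)^(k-1)×p = (7/9)^11×2/9 = 3954653486/282429536481

P(X=12) = 3954653486/282429536481 ≈ 1.40%


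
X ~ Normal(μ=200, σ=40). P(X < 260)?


z = (260-200)/40 = 1.5
P(Z < 1.5) = 0.9332

P(X < 260) ≈ 0.9332


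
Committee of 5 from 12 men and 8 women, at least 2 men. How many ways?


Count by #men:
  2M,3W: C(12,2)×C(8,3)=3696
  3M,2W: C(12,3)×C(8,2)=6160
  4M,1W: C(12,4)×C(8,1)=3960
  5M,0W: C(12,5)×C(8,0)=792
Total = 14608

14608


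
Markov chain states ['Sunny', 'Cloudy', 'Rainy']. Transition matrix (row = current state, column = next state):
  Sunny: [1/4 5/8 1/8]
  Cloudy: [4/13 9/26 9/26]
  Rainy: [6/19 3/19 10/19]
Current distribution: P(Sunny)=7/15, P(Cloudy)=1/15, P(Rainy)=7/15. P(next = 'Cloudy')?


P(next=Cloudy) = Σᵢ P(now=i)×P(i→Cloudy)
= 7/15×5/8 + 1/15×9/26 + 7/15×3/19
= 7/24 + 3/130 + 7/95 = 11513/29640

P = 11513/29640 ≈ 0.3884


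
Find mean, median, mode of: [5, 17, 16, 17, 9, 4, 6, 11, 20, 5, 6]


Sorted: [4, 5, 5, 6, 6, 9, 11, 16, 17, 17, 20]
Mean = 116/11
Median = 9
Freq: {5: 2, 17: 2, 16: 1, 9: 1, 4: 1, 6: 2, 11: 1, 20: 1}
Mode: [5, 6, 17]

Mean=116/11, Median=9, Mode=[5, 6, 17]


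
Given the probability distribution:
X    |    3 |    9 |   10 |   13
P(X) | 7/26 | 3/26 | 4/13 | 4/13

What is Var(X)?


E[X] = 116/13
E[X²] = 1229/13
Var(X) = E[X²] - (E[X])² = 1229/13 - 13456/169 = 2521/169

Var(X) = 2521/169 ≈ 14.9172


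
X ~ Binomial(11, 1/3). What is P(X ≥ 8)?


P(X ≥ 8) = Σ P(X=i) for i=8..11
P(X=8) = 440/59049
P(X=9) = 220/177147
P(X=10) = 22/177147
P(X=11) = 1/177147
Sum = 521/59049

P(X ≥ 8) = 521/59049 ≈ 0.88%


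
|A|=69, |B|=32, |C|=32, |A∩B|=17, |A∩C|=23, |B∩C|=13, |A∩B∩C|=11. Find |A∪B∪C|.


|A∪B∪C| = 69+32+32-17-23-13+11 = 91

|A∪B∪C| = 91


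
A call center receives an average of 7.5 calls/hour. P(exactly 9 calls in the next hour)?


Poisson(λ=7.5): P(X=9) = e^(-λ)×λ^k/k!
= e^(-7.5) × 7.5^9 / 9!
≈ 0.0005530843701 × 75084686.2793 / 362880 ≈ 0.114440

P(X=9) ≈ 0.114440 ≈ 11.44%


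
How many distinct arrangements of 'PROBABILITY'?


Letters: 11, freq: {'P': 1, 'R': 1, 'O': 1, 'B': 2, 'A': 1, 'I': 2, 'L': 1, 'T': 1, 'Y': 1}
11!/(1!×1!×1!×2!×1!×2!×1!×1!×1!) = 39916800/4 = 9979200

9979200


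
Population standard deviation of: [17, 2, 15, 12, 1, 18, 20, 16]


Mean = 101/8
  (17-101/8)²=1225/64
  (2-101/8)²=7225/64
  (15-101/8)²=361/64
  (12-101/8)²=25/64
  (1-101/8)²=8649/64
  (18-101/8)²=1849/64
  (20-101/8)²=3481/64
  (16-101/8)²=729/64
Σ(x-μ)² = 2943/8
σ² = (2943/8)/8 = 2943/64

σ = √(2943/64) ≈ 6.7812


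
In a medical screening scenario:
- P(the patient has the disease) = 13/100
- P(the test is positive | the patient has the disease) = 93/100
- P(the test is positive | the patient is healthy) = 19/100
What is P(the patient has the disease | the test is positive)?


Using Bayes' theorem:
P(A|B) = P(B|A)·P(A) / P(B)

P(the test is positive) = 93/100 × 13/100 + 19/100 × 87/100
= 1209/10000 + 1653/10000 = 1431/5000

P(the patient has the disease|the test is positive) = (1209/10000) / (1431/5000) = 403/954

P(the patient has the disease|the test is positive) = 403/954 ≈ 42.24%
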